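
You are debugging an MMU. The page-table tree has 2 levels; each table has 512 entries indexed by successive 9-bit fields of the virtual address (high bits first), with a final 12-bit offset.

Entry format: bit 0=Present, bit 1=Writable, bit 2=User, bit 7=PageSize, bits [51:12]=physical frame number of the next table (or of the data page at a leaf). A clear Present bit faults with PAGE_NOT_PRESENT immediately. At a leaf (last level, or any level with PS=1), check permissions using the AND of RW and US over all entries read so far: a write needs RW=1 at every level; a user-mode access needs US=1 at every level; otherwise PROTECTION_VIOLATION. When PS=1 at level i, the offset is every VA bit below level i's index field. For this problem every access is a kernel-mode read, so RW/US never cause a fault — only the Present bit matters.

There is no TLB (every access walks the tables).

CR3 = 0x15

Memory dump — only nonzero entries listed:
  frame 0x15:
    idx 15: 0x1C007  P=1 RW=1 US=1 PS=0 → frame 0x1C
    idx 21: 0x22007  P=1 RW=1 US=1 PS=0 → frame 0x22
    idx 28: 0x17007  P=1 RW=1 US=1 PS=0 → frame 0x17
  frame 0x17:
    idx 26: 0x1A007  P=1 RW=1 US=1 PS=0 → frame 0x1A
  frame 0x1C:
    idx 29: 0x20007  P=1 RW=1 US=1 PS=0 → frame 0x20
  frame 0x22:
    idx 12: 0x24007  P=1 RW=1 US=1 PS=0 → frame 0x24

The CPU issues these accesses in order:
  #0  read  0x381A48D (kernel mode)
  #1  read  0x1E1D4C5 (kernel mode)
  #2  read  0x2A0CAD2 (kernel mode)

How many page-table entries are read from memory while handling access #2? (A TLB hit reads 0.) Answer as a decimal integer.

Walk each access:
#0 VA=0x381A48D (r,kernel):
  L0: frame=0x15 idx=28 entry=0x17007 [P=1 RW=1 US=1 PS=0]
  L1: frame=0x17 idx=26 entry=0x1A007 [P=1 RW=1 US=1 PS=0]
  ⇒ phys 0x1A48D  [2 reads]
#1 VA=0x1E1D4C5 (r,kernel):
  L0: frame=0x15 idx=15 entry=0x1C007 [P=1 RW=1 US=1 PS=0]
  L1: frame=0x1C idx=29 entry=0x20007 [P=1 RW=1 US=1 PS=0]
  ⇒ phys 0x204C5  [2 reads]
#2 VA=0x2A0CAD2 (r,kernel):
  L0: frame=0x15 idx=21 entry=0x22007 [P=1 RW=1 US=1 PS=0]
  L1: frame=0x22 idx=12 entry=0x24007 [P=1 RW=1 US=1 PS=0]
  ⇒ phys 0x24AD2  [2 reads]

Entries read for #2: 2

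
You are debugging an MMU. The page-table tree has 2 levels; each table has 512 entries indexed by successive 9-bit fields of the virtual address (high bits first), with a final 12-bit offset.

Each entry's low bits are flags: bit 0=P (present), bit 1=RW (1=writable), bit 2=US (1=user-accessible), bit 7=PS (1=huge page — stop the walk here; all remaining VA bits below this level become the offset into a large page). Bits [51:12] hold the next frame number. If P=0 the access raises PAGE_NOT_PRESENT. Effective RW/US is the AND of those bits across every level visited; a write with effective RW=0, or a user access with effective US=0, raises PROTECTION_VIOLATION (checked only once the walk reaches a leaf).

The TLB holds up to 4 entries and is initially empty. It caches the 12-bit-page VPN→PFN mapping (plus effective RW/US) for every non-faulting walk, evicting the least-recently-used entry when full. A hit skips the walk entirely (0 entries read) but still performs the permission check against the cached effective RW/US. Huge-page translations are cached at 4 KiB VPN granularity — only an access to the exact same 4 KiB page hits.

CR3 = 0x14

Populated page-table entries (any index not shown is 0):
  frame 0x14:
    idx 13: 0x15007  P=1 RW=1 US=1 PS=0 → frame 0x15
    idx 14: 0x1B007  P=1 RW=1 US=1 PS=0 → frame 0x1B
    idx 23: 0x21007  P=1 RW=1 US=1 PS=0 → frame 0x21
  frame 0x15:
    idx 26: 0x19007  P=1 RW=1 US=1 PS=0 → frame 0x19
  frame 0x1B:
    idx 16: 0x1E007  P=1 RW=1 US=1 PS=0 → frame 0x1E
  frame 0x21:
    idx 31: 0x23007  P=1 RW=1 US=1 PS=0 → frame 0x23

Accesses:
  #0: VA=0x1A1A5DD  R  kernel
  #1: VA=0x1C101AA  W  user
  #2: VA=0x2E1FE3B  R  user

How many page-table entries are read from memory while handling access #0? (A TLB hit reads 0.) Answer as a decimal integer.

Per-access translation:
#0 VA=0x1A1A5DD (r,kernel):
  [0] read 0x14 idx=13: raw=0x15007 flags P=1 W=1 U=1 S=0
  [1] read 0x15 idx=26: raw=0x19007 flags P=1 W=1 U=1 S=0
  ✓ 0x195DD  — 2 lookups
#1 VA=0x1C101AA (w,user):
  [0] read 0x14 idx=14: raw=0x1B007 flags P=1 W=1 U=1 S=0
  [1] read 0x1B idx=16: raw=0x1E007 flags P=1 W=1 U=1 S=0
  ✓ 0x1E1AA  — 2 lookups
#2 VA=0x2E1FE3B (r,user):
  [0] read 0x14 idx=23: raw=0x21007 flags P=1 W=1 U=1 S=0
  [1] read 0x21 idx=31: raw=0x23007 flags P=1 W=1 U=1 S=0
  ✓ 0x23E3B  — 2 lookups

Entries read for #0: 2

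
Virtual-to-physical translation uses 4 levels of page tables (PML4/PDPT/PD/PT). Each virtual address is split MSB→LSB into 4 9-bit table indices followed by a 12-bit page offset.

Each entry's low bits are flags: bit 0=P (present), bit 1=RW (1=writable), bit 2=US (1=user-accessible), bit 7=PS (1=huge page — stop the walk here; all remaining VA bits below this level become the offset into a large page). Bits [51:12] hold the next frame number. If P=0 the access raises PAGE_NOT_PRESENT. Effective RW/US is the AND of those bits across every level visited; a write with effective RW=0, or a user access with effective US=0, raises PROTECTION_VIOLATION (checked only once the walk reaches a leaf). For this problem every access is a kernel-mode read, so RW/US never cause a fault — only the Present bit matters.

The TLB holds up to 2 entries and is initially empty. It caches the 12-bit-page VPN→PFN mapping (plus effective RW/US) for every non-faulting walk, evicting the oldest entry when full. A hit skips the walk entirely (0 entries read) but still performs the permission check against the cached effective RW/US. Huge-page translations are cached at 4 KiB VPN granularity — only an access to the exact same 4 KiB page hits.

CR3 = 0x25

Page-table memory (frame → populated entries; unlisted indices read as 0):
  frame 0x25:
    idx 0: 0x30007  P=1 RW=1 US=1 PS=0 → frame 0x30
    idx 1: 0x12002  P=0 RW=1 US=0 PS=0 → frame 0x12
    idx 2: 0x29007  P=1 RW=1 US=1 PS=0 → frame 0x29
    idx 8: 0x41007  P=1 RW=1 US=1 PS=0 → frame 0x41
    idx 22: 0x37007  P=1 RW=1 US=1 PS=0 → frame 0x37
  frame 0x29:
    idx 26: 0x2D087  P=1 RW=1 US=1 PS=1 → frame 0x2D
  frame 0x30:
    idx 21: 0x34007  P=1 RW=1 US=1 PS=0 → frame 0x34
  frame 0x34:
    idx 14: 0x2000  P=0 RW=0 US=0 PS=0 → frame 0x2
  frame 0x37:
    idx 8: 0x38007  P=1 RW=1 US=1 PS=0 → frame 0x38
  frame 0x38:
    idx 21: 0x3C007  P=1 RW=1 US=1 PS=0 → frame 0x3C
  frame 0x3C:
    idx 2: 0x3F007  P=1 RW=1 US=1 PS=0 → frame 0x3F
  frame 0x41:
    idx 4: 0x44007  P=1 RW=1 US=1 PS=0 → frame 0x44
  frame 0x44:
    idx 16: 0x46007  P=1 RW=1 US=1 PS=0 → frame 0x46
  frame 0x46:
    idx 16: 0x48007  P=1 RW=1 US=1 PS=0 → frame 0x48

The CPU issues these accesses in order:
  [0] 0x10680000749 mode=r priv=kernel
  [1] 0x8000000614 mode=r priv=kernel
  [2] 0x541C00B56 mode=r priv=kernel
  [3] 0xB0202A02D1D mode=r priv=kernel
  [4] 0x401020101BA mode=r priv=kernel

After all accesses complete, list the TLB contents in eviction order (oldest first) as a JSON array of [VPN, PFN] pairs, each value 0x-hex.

Per-access translation:
#0 VA=0x10680000749 (r,kernel):
  L0 @0x25[2] → 0x29007  P=1,RW=1,US=1,PS=0
  L1 @0x29[26] → 0x2D087  P=1,RW=1,US=1,PS=1
  ✓ 0x2D749 (huge @L1)  — 2 lookups
#1 VA=0x8000000614 (r,kernel):
  L0 @0x25[1] → 0x12002  P=0,RW=1,US=0,PS=0
  → PAGE_NOT_PRESENT  (1 entries read)
#2 VA=0x541C00B56 (r,kernel):
  L0 @0x25[0] → 0x30007  P=1,RW=1,US=1,PS=0
  L1 @0x30[21] → 0x34007  P=1,RW=1,US=1,PS=0
  L2 @0x34[14] → 0x2000  P=0,RW=0,US=0,PS=0
  → PAGE_NOT_PRESENT  (3 entries read)
#3 VA=0xB0202A02D1D (r,kernel):
  L0 @0x25[22] → 0x37007  P=1,RW=1,US=1,PS=0
  L1 @0x37[8] → 0x38007  P=1,RW=1,US=1,PS=0
  L2 @0x38[21] → 0x3C007  P=1,RW=1,US=1,PS=0
  L3 @0x3C[2] → 0x3F007  P=1,RW=1,US=1,PS=0
  ✓ 0x3FD1D  — 4 lookups
#4 VA=0x401020101BA (r,kernel):
  L0 @0x25[8] → 0x41007  P=1,RW=1,US=1,PS=0
  L1 @0x41[4] → 0x44007  P=1,RW=1,US=1,PS=0
  L2 @0x44[16] → 0x46007  P=1,RW=1,US=1,PS=0
  L3 @0x46[16] → 0x48007  P=1,RW=1,US=1,PS=0
  ✓ 0x481BA  — 4 lookups

TLB: [["0xB0202A02", "0x3F"], ["0x40102010", "0x48"]]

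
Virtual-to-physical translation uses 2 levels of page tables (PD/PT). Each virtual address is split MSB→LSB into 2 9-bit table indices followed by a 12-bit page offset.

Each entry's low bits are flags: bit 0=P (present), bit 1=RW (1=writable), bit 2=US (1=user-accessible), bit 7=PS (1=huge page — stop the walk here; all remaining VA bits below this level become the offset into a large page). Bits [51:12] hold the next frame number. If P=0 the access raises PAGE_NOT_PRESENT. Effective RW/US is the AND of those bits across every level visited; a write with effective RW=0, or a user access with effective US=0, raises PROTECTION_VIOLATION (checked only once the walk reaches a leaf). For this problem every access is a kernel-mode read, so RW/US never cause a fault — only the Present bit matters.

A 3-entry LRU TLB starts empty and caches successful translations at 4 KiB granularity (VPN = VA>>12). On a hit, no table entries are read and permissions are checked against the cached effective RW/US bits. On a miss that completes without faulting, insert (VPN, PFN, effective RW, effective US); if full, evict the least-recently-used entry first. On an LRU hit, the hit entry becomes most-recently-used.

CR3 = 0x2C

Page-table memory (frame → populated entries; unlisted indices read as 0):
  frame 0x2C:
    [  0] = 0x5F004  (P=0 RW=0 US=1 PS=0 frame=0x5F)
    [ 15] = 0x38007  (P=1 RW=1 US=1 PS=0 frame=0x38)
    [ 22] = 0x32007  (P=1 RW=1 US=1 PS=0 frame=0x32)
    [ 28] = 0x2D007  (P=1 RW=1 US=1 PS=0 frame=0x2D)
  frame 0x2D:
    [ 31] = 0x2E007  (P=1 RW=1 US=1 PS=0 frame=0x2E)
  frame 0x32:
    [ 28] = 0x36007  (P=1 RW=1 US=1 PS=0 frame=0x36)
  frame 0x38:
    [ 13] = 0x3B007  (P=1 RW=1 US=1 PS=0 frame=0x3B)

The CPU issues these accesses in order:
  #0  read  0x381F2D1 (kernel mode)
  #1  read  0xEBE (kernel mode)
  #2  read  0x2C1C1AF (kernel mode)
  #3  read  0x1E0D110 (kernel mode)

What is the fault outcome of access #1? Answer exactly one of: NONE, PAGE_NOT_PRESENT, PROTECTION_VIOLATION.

Trace:
#0 VA=0x381F2D1 (r,kernel):
  L0 @0x2C[28] → 0x2D007  P=1,RW=1,US=1,PS=0
  L1 @0x2D[31] → 0x2E007  P=1,RW=1,US=1,PS=0
  ⇒ phys 0x2E2D1  [2 reads]
#1 VA=0xEBE (r,kernel):
  L0 @0x2C[0] → 0x5F004  P=0,RW=0,US=1,PS=0
  → PAGE_NOT_PRESENT  (1 entries read)
#2 VA=0x2C1C1AF (r,kernel):
  L0 @0x2C[22] → 0x32007  P=1,RW=1,US=1,PS=0
  L1 @0x32[28] → 0x36007  P=1,RW=1,US=1,PS=0
  ⇒ phys 0x361AF  [2 reads]
#3 VA=0x1E0D110 (r,kernel):
  L0 @0x2C[15] → 0x38007  P=1,RW=1,US=1,PS=0
  L1 @0x38[13] → 0x3B007  P=1,RW=1,US=1,PS=0
  ⇒ phys 0x3B110  [2 reads]

Access #1 fault: PAGE_NOT_PRESENT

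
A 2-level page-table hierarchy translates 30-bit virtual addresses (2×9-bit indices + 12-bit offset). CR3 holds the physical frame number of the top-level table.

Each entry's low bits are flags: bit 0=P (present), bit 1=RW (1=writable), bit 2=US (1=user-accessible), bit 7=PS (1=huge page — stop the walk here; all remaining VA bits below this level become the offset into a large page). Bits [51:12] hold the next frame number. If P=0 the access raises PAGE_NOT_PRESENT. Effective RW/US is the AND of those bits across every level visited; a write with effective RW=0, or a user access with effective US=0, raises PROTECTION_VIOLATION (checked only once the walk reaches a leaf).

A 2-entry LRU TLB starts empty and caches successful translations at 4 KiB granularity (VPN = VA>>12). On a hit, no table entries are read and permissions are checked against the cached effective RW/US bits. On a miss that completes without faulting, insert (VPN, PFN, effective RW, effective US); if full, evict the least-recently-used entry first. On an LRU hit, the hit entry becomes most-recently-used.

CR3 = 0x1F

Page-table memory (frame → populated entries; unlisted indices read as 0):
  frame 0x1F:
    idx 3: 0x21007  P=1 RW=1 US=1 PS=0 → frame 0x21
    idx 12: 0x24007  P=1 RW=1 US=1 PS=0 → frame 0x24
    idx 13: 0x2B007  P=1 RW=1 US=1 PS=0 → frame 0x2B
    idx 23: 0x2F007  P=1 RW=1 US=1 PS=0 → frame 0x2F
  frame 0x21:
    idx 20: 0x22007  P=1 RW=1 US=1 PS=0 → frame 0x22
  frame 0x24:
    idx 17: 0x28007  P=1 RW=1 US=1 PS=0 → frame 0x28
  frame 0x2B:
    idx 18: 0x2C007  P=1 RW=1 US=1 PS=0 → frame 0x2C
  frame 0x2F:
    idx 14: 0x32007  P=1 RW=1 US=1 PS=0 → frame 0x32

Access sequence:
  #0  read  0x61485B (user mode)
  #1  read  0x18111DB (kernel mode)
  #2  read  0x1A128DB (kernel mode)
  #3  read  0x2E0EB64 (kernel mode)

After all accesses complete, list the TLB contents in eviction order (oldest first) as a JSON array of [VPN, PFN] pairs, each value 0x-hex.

Per-access translation:
#0 VA=0x61485B (r,user):
  lvl0: tbl 0x1F, slot 3 ⇒ 0x21007 (P1/RW1/US1/PS0)
  lvl1: tbl 0x21, slot 20 ⇒ 0x22007 (P1/RW1/US1/PS0)
  ✓ 0x2285B  — 2 lookups
#1 VA=0x18111DB (r,kernel):
  lvl0: tbl 0x1F, slot 12 ⇒ 0x24007 (P1/RW1/US1/PS0)
  lvl1: tbl 0x24, slot 17 ⇒ 0x28007 (P1/RW1/US1/PS0)
  ✓ 0x281DB  — 2 lookups
#2 VA=0x1A128DB (r,kernel):
  lvl0: tbl 0x1F, slot 13 ⇒ 0x2B007 (P1/RW1/US1/PS0)
  lvl1: tbl 0x2B, slot 18 ⇒ 0x2C007 (P1/RW1/US1/PS0)
  ✓ 0x2C8DB  — 2 lookups
#3 VA=0x2E0EB64 (r,kernel):
  lvl0: tbl 0x1F, slot 23 ⇒ 0x2F007 (P1/RW1/US1/PS0)
  lvl1: tbl 0x2F, slot 14 ⇒ 0x32007 (P1/RW1/US1/PS0)
  ✓ 0x32B64  — 2 lookups

TLB: [["0x1A12", "0x2C"], ["0x2E0E", "0x32"]]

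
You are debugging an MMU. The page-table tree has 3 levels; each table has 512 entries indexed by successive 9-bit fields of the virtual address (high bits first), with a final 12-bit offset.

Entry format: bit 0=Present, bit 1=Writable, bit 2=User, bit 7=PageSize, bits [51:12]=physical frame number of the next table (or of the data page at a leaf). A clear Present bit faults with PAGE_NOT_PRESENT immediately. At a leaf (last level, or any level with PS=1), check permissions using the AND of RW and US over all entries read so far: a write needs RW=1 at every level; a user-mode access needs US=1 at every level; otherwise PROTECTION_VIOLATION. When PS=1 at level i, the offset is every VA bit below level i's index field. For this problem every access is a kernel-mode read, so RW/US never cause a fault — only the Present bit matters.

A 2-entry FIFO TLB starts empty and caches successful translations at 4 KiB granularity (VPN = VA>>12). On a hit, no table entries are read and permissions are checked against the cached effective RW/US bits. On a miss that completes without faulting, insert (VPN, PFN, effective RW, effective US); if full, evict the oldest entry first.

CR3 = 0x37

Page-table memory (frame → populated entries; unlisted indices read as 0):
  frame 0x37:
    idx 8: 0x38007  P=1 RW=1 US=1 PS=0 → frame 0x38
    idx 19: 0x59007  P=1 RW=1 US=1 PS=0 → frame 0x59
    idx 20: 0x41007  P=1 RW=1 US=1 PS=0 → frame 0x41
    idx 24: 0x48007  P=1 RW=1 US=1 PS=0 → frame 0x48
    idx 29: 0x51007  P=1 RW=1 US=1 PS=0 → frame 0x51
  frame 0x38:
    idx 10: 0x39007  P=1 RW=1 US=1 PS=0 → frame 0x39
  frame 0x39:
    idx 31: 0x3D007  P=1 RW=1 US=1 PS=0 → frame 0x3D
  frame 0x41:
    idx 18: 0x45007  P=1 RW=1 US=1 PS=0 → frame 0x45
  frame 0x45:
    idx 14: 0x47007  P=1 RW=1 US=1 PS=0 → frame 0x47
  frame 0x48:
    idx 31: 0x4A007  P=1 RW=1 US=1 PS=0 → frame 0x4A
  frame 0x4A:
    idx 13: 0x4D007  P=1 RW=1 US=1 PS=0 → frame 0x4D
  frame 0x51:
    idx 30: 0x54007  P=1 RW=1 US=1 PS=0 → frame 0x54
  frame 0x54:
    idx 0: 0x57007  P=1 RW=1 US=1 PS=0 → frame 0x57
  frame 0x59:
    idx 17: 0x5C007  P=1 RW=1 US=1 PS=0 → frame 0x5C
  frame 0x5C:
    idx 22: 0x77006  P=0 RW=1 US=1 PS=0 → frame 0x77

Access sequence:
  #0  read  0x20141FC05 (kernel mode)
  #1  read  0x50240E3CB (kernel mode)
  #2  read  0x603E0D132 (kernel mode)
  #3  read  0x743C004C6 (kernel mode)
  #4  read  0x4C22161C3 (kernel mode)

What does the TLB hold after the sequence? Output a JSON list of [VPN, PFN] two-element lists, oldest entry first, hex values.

Trace:
#0 VA=0x20141FC05 (r,kernel):
  L0: frame=0x37 idx=8 entry=0x38007 [P=1 RW=1 US=1 PS=0]
  L1: frame=0x38 idx=10 entry=0x39007 [P=1 RW=1 US=1 PS=0]
  L2: frame=0x39 idx=31 entry=0x3D007 [P=1 RW=1 US=1 PS=0]
  → PA=0x3DC05  (3 entries read)
#1 VA=0x50240E3CB (r,kernel):
  L0: frame=0x37 idx=20 entry=0x41007 [P=1 RW=1 US=1 PS=0]
  L1: frame=0x41 idx=18 entry=0x45007 [P=1 RW=1 US=1 PS=0]
  L2: frame=0x45 idx=14 entry=0x47007 [P=1 RW=1 US=1 PS=0]
  → PA=0x473CB  (3 entries read)
#2 VA=0x603E0D132 (r,kernel):
  L0: frame=0x37 idx=24 entry=0x48007 [P=1 RW=1 US=1 PS=0]
  L1: frame=0x48 idx=31 entry=0x4A007 [P=1 RW=1 US=1 PS=0]
  L2: frame=0x4A idx=13 entry=0x4D007 [P=1 RW=1 US=1 PS=0]
  → PA=0x4D132  (3 entries read)
#3 VA=0x743C004C6 (r,kernel):
  L0: frame=0x37 idx=29 entry=0x51007 [P=1 RW=1 US=1 PS=0]
  L1: frame=0x51 idx=30 entry=0x54007 [P=1 RW=1 US=1 PS=0]
  L2: frame=0x54 idx=0 entry=0x57007 [P=1 RW=1 US=1 PS=0]
  → PA=0x574C6  (3 entries read)
#4 VA=0x4C22161C3 (r,kernel):
  L0: frame=0x37 idx=19 entry=0x59007 [P=1 RW=1 US=1 PS=0]
  L1: frame=0x59 idx=17 entry=0x5C007 [P=1 RW=1 US=1 PS=0]
  L2: frame=0x5C idx=22 entry=0x77006 [P=0 RW=1 US=1 PS=0]
  ⇒ fault: PAGE_NOT_PRESENT  — 3 lookups

TLB: [["0x603E0D", "0x4D"], ["0x743C00", "0x57"]]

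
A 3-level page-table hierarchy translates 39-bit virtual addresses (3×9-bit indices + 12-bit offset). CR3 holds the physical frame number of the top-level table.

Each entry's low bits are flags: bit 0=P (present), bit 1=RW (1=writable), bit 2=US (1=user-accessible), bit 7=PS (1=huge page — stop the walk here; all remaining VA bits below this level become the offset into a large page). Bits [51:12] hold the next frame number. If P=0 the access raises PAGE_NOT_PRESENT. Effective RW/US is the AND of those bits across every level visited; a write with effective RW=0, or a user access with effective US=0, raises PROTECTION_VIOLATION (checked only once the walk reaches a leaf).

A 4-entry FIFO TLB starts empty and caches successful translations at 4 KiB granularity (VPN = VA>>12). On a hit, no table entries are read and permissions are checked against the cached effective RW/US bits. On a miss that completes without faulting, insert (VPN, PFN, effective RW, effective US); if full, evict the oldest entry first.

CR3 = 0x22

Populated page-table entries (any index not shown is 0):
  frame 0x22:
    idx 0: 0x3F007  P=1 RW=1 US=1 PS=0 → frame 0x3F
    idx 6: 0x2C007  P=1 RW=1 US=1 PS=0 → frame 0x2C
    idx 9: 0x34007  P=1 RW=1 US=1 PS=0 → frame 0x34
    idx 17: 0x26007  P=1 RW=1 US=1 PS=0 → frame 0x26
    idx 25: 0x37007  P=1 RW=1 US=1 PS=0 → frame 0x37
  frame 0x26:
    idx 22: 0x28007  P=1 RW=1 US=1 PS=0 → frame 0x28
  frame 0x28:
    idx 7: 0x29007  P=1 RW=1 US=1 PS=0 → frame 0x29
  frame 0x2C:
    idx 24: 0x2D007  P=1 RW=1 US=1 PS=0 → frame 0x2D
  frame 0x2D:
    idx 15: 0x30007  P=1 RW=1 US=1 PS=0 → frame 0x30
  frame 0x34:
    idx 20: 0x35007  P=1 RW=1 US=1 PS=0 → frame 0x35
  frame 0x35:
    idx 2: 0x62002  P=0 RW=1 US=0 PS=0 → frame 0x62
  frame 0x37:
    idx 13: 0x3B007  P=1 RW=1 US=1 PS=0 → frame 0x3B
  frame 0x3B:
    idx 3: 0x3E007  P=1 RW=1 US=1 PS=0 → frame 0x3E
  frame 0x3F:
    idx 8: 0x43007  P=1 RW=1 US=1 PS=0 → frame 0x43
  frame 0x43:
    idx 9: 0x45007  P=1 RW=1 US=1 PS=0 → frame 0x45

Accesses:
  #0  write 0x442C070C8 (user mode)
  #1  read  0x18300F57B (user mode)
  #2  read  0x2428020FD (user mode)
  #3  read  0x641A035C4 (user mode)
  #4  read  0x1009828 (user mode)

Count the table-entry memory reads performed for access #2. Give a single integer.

Trace:
#0 VA=0x442C070C8 (w,user):
  lvl0: tbl 0x22, slot 17 ⇒ 0x26007 (P1/RW1/US1/PS0)
  lvl1: tbl 0x26, slot 22 ⇒ 0x28007 (P1/RW1/US1/PS0)
  lvl2: tbl 0x28, slot 7 ⇒ 0x29007 (P1/RW1/US1/PS0)
  ✓ 0x290C8  — 3 lookups
#1 VA=0x18300F57B (r,user):
  lvl0: tbl 0x22, slot 6 ⇒ 0x2C007 (P1/RW1/US1/PS0)
  lvl1: tbl 0x2C, slot 24 ⇒ 0x2D007 (P1/RW1/US1/PS0)
  lvl2: tbl 0x2D, slot 15 ⇒ 0x30007 (P1/RW1/US1/PS0)
  ✓ 0x3057B  — 3 lookups
#2 VA=0x2428020FD (r,user):
  lvl0: tbl 0x22, slot 9 ⇒ 0x34007 (P1/RW1/US1/PS0)
  lvl1: tbl 0x34, slot 20 ⇒ 0x35007 (P1/RW1/US1/PS0)
  lvl2: tbl 0x35, slot 2 ⇒ 0x62002 (P0/RW1/US0/PS0)
  ✗ PAGE_NOT_PRESENT  [3 reads]
#3 VA=0x641A035C4 (r,user):
  lvl0: tbl 0x22, slot 25 ⇒ 0x37007 (P1/RW1/US1/PS0)
  lvl1: tbl 0x37, slot 13 ⇒ 0x3B007 (P1/RW1/US1/PS0)
  lvl2: tbl 0x3B, slot 3 ⇒ 0x3E007 (P1/RW1/US1/PS0)
  ✓ 0x3E5C4  — 3 lookups
#4 VA=0x1009828 (r,user):
  lvl0: tbl 0x22, slot 0 ⇒ 0x3F007 (P1/RW1/US1/PS0)
  lvl1: tbl 0x3F, slot 8 ⇒ 0x43007 (P1/RW1/US1/PS0)
  lvl2: tbl 0x43, slot 9 ⇒ 0x45007 (P1/RW1/US1/PS0)
  ✓ 0x45828  — 3 lookups

Entries read for #2: 3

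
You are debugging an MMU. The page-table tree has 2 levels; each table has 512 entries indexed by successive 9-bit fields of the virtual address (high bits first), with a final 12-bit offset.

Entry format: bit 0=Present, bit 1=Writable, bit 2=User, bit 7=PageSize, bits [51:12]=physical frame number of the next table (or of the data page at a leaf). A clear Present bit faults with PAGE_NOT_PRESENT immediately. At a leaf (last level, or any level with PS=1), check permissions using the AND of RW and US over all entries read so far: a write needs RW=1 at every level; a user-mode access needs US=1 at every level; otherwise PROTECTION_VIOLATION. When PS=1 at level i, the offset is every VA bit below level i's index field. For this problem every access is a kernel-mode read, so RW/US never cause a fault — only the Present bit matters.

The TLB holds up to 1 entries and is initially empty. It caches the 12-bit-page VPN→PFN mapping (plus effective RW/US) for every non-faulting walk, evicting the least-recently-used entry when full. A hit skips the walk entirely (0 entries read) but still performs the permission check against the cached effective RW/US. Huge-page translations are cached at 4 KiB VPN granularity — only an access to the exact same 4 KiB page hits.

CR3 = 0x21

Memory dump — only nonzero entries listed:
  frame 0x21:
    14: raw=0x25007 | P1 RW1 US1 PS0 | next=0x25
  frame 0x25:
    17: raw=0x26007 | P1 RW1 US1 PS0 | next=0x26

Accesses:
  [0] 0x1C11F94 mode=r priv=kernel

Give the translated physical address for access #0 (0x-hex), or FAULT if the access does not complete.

Trace:
#0 VA=0x1C11F94 (r,kernel):
  [0] read 0x21 idx=14: raw=0x25007 flags P=1 W=1 U=1 S=0
  [1] read 0x25 idx=17: raw=0x26007 flags P=1 W=1 U=1 S=0
  ⇒ phys 0x26F94  [2 reads]

Access #0 PA: 0x26F94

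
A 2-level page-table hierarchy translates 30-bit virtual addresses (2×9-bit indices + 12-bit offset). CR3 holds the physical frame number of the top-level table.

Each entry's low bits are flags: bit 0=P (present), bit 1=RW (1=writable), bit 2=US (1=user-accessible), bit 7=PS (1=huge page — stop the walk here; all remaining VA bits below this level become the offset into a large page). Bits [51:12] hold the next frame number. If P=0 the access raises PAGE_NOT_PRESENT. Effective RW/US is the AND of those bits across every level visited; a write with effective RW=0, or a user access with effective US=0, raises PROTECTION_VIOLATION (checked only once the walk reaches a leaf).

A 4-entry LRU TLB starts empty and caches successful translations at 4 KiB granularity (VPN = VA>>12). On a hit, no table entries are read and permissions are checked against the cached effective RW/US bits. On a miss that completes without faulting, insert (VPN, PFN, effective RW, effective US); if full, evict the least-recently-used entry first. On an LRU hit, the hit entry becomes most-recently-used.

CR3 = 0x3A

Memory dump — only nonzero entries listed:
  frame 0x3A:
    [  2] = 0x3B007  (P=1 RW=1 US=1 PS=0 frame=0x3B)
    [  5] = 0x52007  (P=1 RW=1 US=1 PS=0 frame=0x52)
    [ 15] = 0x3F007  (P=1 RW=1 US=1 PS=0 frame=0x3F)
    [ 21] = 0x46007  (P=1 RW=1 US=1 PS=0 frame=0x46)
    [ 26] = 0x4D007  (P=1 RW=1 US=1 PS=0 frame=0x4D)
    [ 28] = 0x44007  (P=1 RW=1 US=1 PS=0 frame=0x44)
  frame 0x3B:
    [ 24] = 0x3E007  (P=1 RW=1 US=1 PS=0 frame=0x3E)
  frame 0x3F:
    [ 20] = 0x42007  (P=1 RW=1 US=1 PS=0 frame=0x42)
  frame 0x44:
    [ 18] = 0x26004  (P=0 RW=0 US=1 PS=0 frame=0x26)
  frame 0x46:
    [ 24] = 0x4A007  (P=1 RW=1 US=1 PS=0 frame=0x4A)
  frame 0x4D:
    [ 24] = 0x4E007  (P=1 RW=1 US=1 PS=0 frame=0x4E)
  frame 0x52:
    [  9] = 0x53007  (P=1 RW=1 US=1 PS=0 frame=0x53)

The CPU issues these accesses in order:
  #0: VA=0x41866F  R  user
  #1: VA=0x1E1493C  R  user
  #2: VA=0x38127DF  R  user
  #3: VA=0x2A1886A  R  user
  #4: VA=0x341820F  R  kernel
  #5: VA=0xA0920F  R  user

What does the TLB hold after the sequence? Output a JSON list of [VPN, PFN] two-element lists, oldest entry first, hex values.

Trace:
#0 VA=0x41866F (r,user):
  L0 @0x3A[2] → 0x3B007  P=1,RW=1,US=1,PS=0
  L1 @0x3B[24] → 0x3E007  P=1,RW=1,US=1,PS=0
  → PA=0x3E66F  (2 entries read)
#1 VA=0x1E1493C (r,user):
  L0 @0x3A[15] → 0x3F007  P=1,RW=1,US=1,PS=0
  L1 @0x3F[20] → 0x42007  P=1,RW=1,US=1,PS=0
  → PA=0x4293C  (2 entries read)
#2 VA=0x38127DF (r,user):
  L0 @0x3A[28] → 0x44007  P=1,RW=1,US=1,PS=0
  L1 @0x44[18] → 0x26004  P=0,RW=0,US=1,PS=0
  ✗ PAGE_NOT_PRESENT  [2 reads]
#3 VA=0x2A1886A (r,user):
  L0 @0x3A[21] → 0x46007  P=1,RW=1,US=1,PS=0
  L1 @0x46[24] → 0x4A007  P=1,RW=1,US=1,PS=0
  → PA=0x4A86A  (2 entries read)
#4 VA=0x341820F (r,kernel):
  L0 @0x3A[26] → 0x4D007  P=1,RW=1,US=1,PS=0
  L1 @0x4D[24] → 0x4E007  P=1,RW=1,US=1,PS=0
  → PA=0x4E20F  (2 entries read)
#5 VA=0xA0920F (r,user):
  L0 @0x3A[5] → 0x52007  P=1,RW=1,US=1,PS=0
  L1 @0x52[9] → 0x53007  P=1,RW=1,US=1,PS=0
  → PA=0x5320F  (2 entries read)

TLB: [["0x1E14", "0x42"], ["0x2A18", "0x4A"], ["0x3418", "0x4E"], ["0xA09", "0x53"]]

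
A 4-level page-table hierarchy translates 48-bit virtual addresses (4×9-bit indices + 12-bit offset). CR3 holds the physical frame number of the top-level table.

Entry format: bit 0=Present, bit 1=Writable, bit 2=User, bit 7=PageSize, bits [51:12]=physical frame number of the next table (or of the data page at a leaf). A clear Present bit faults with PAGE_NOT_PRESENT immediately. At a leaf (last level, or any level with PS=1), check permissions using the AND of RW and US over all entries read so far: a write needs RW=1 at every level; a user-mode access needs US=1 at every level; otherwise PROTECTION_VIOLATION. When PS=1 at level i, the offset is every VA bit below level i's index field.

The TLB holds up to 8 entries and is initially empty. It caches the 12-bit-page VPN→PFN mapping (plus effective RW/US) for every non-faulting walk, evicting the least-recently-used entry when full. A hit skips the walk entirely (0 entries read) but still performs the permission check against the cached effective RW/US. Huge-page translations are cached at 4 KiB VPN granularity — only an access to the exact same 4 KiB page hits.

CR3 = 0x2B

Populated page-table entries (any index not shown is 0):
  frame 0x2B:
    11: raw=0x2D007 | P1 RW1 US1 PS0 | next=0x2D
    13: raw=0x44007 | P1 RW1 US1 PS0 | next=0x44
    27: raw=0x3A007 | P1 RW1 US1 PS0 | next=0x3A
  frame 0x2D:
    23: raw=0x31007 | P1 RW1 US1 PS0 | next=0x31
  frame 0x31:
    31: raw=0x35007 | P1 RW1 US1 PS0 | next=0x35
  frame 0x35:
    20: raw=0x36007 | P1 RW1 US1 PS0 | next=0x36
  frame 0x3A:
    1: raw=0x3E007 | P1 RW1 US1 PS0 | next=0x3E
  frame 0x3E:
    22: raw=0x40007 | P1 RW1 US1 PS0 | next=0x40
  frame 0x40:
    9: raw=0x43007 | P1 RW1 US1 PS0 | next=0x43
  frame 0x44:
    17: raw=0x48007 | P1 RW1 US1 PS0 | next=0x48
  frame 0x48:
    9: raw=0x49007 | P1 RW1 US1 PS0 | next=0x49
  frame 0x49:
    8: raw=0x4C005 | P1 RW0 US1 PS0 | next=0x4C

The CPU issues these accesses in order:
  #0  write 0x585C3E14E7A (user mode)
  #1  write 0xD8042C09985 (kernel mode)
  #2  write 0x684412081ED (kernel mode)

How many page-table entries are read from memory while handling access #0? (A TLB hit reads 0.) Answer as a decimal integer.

Per-access translation:
#0 VA=0x585C3E14E7A (w,user):
  [0] read 0x2B idx=11: raw=0x2D007 flags P=1 W=1 U=1 S=0
  [1] read 0x2D idx=23: raw=0x31007 flags P=1 W=1 U=1 S=0
  [2] read 0x31 idx=31: raw=0x35007 flags P=1 W=1 U=1 S=0
  [3] read 0x35 idx=20: raw=0x36007 flags P=1 W=1 U=1 S=0
  → PA=0x36E7A  (4 entries read)
#1 VA=0xD8042C09985 (w,kernel):
  [0] read 0x2B idx=27: raw=0x3A007 flags P=1 W=1 U=1 S=0
  [1] read 0x3A idx=1: raw=0x3E007 flags P=1 W=1 U=1 S=0
  [2] read 0x3E idx=22: raw=0x40007 flags P=1 W=1 U=1 S=0
  [3] read 0x40 idx=9: raw=0x43007 flags P=1 W=1 U=1 S=0
  → PA=0x43985  (4 entries read)
#2 VA=0x684412081ED (w,kernel):
  [0] read 0x2B idx=13: raw=0x44007 flags P=1 W=1 U=1 S=0
  [1] read 0x44 idx=17: raw=0x48007 flags P=1 W=1 U=1 S=0
  [2] read 0x48 idx=9: raw=0x49007 flags P=1 W=1 U=1 S=0
  [3] read 0x49 idx=8: raw=0x4C005 flags P=1 W=0 U=1 S=0
  → PROTECTION_VIOLATION  (4 entries read)

Entries read for #0: 4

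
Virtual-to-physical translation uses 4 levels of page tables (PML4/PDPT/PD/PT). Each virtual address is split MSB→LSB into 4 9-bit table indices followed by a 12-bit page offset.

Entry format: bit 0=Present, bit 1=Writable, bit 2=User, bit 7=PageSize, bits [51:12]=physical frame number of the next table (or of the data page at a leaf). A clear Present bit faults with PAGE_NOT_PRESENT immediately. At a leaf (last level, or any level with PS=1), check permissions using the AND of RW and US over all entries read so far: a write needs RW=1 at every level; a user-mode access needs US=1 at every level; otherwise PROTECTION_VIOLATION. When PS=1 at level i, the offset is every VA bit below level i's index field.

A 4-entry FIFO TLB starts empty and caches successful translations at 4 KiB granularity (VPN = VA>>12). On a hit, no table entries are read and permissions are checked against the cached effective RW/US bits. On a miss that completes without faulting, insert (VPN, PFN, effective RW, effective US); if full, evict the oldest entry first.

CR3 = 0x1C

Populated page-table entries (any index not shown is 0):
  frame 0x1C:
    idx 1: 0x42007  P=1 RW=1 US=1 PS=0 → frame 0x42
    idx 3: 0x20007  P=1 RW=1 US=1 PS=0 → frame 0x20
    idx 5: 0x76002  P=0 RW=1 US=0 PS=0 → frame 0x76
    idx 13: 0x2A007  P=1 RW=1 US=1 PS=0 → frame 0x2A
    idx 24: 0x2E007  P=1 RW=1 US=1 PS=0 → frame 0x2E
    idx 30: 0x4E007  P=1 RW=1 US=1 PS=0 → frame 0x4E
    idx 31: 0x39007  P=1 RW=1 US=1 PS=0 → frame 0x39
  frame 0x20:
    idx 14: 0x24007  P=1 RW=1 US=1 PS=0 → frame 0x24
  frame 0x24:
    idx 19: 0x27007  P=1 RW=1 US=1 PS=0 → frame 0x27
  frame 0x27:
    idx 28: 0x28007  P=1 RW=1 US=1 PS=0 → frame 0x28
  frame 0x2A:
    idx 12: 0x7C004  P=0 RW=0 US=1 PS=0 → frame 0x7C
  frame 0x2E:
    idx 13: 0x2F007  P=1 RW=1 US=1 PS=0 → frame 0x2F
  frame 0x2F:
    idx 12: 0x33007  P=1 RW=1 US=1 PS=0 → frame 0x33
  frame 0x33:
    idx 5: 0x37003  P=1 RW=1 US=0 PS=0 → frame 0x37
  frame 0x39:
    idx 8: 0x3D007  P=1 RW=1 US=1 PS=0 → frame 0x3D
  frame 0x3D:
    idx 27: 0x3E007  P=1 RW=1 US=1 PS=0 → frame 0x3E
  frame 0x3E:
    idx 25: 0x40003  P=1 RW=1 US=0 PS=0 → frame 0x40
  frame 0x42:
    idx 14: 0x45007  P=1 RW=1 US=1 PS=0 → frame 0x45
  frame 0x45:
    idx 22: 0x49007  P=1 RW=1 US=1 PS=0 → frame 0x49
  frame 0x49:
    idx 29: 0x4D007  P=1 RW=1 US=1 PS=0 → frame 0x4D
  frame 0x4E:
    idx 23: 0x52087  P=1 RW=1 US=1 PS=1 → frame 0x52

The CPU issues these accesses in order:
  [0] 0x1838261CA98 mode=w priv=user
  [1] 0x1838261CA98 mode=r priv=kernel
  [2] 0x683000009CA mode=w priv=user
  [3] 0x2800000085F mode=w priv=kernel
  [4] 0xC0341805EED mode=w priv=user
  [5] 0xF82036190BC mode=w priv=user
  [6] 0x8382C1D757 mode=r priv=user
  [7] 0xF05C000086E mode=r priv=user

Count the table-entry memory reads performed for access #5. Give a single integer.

Trace:
#0 VA=0x1838261CA98 (w,user):
  lvl0: tbl 0x1C, slot 3 ⇒ 0x20007 (P1/RW1/US1/PS0)
  lvl1: tbl 0x20, slot 14 ⇒ 0x24007 (P1/RW1/US1/PS0)
  lvl2: tbl 0x24, slot 19 ⇒ 0x27007 (P1/RW1/US1/PS0)
  lvl3: tbl 0x27, slot 28 ⇒ 0x28007 (P1/RW1/US1/PS0)
  ⇒ phys 0x28A98  [4 reads]
#1 VA=0x1838261CA98 (r,kernel):
  TLB hit vpn=0x1838261C → PA=0x28A98
#2 VA=0x683000009CA (w,user):
  lvl0: tbl 0x1C, slot 13 ⇒ 0x2A007 (P1/RW1/US1/PS0)
  lvl1: tbl 0x2A, slot 12 ⇒ 0x7C004 (P0/RW0/US1/PS0)
  ⇒ fault: PAGE_NOT_PRESENT  — 2 lookups
#3 VA=0x2800000085F (w,kernel):
  lvl0: tbl 0x1C, slot 5 ⇒ 0x76002 (P0/RW1/US0/PS0)
  ⇒ fault: PAGE_NOT_PRESENT  — 1 lookups
#4 VA=0xC0341805EED (w,user):
  lvl0: tbl 0x1C, slot 24 ⇒ 0x2E007 (P1/RW1/US1/PS0)
  lvl1: tbl 0x2E, slot 13 ⇒ 0x2F007 (P1/RW1/US1/PS0)
  lvl2: tbl 0x2F, slot 12 ⇒ 0x33007 (P1/RW1/US1/PS0)
  lvl3: tbl 0x33, slot 5 ⇒ 0x37003 (P1/RW1/US0/PS0)
  ⇒ fault: PROTECTION_VIOLATION  — 4 lookups
#5 VA=0xF82036190BC (w,user):
  lvl0: tbl 0x1C, slot 31 ⇒ 0x39007 (P1/RW1/US1/PS0)
  lvl1: tbl 0x39, slot 8 ⇒ 0x3D007 (P1/RW1/US1/PS0)
  lvl2: tbl 0x3D, slot 27 ⇒ 0x3E007 (P1/RW1/US1/PS0)
  lvl3: tbl 0x3E, slot 25 ⇒ 0x40003 (P1/RW1/US0/PS0)
  ⇒ fault: PROTECTION_VIOLATION  — 4 lookups
#6 VA=0x8382C1D757 (r,user):
  lvl0: tbl 0x1C, slot 1 ⇒ 0x42007 (P1/RW1/US1/PS0)
  lvl1: tbl 0x42, slot 14 ⇒ 0x45007 (P1/RW1/US1/PS0)
  lvl2: tbl 0x45, slot 22 ⇒ 0x49007 (P1/RW1/US1/PS0)
  lvl3: tbl 0x49, slot 29 ⇒ 0x4D007 (P1/RW1/US1/PS0)
  ⇒ phys 0x4D757  [4 reads]
#7 VA=0xF05C000086E (r,user):
  lvl0: tbl 0x1C, slot 30 ⇒ 0x4E007 (P1/RW1/US1/PS0)
  lvl1: tbl 0x4E, slot 23 ⇒ 0x52087 (P1/RW1/US1/PS1)
  ⇒ phys 0x5286E (huge @L1)  [2 reads]

Entries read for #5: 4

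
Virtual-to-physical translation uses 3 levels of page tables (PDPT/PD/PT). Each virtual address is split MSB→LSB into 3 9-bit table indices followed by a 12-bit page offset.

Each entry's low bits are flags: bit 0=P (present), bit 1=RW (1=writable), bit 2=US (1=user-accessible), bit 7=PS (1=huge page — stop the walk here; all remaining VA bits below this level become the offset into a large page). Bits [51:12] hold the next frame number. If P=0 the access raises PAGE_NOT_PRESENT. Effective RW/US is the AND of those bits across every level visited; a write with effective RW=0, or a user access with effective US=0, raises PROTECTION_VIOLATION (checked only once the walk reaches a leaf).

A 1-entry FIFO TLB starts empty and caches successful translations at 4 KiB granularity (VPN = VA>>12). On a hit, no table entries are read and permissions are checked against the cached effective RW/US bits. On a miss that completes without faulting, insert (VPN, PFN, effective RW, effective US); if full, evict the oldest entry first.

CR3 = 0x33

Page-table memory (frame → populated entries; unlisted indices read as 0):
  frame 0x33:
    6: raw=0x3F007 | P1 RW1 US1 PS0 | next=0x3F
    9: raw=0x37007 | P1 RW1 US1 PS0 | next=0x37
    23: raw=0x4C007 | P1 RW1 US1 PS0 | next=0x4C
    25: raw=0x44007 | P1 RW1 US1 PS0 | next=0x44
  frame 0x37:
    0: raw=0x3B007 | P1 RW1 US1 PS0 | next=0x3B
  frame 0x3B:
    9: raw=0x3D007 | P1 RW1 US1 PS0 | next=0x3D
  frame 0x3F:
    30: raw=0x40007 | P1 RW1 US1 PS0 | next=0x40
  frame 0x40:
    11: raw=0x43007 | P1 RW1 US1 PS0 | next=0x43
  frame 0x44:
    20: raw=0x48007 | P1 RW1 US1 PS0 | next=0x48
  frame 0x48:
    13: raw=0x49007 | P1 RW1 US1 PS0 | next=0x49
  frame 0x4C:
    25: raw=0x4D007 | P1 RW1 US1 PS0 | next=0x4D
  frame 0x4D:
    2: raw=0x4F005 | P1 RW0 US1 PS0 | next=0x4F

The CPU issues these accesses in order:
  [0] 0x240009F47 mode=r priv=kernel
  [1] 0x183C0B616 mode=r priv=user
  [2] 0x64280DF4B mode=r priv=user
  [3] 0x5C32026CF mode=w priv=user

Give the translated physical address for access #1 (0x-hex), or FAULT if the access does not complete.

Walk each access:
#0 VA=0x240009F47 (r,kernel):
  L0 @0x33[9] → 0x37007  P=1,RW=1,US=1,PS=0
  L1 @0x37[0] → 0x3B007  P=1,RW=1,US=1,PS=0
  L2 @0x3B[9] → 0x3D007  P=1,RW=1,US=1,PS=0
  ✓ 0x3DF47  — 3 lookups
#1 VA=0x183C0B616 (r,user):
  L0 @0x33[6] → 0x3F007  P=1,RW=1,US=1,PS=0
  L1 @0x3F[30] → 0x40007  P=1,RW=1,US=1,PS=0
  L2 @0x40[11] → 0x43007  P=1,RW=1,US=1,PS=0
  ✓ 0x43616  — 3 lookups
#2 VA=0x64280DF4B (r,user):
  L0 @0x33[25] → 0x44007  P=1,RW=1,US=1,PS=0
  L1 @0x44[20] → 0x48007  P=1,RW=1,US=1,PS=0
  L2 @0x48[13] → 0x49007  P=1,RW=1,US=1,PS=0
  ✓ 0x49F4B  — 3 lookups
#3 VA=0x5C32026CF (w,user):
  L0 @0x33[23] → 0x4C007  P=1,RW=1,US=1,PS=0
  L1 @0x4C[25] → 0x4D007  P=1,RW=1,US=1,PS=0
  L2 @0x4D[2] → 0x4F005  P=1,RW=0,US=1,PS=0
  → PROTECTION_VIOLATION  (3 entries read)

Access #1 PA: 0x43616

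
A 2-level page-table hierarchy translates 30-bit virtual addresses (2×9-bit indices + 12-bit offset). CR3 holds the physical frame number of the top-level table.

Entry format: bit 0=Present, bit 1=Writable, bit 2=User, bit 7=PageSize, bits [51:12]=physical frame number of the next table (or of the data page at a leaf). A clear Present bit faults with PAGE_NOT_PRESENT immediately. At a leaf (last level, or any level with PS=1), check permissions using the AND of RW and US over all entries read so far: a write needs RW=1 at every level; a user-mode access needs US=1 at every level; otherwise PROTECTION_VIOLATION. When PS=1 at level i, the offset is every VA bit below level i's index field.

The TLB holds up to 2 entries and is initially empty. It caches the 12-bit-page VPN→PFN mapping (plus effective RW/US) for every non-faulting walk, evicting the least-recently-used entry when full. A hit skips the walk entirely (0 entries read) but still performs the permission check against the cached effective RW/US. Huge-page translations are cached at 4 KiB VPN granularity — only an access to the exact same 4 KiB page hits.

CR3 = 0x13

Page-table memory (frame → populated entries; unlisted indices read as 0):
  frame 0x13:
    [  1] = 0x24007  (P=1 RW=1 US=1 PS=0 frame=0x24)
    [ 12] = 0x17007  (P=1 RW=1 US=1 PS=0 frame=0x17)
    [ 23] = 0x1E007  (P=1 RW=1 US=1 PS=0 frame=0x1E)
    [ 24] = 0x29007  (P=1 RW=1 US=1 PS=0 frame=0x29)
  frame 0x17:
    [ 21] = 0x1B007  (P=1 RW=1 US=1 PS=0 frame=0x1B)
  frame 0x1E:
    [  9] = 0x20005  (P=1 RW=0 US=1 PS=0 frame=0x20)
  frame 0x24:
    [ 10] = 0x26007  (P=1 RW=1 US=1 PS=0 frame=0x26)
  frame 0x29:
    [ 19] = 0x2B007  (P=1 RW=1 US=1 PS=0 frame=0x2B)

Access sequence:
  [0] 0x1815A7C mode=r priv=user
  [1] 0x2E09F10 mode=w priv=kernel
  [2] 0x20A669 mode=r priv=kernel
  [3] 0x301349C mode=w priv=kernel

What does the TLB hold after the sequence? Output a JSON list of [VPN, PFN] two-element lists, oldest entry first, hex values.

Per-access translation:
#0 VA=0x1815A7C (r,user):
  lvl0: tbl 0x13, slot 12 ⇒ 0x17007 (P1/RW1/US1/PS0)
  lvl1: tbl 0x17, slot 21 ⇒ 0x1B007 (P1/RW1/US1/PS0)
  → PA=0x1BA7C  (2 entries read)
#1 VA=0x2E09F10 (w,kernel):
  lvl0: tbl 0x13, slot 23 ⇒ 0x1E007 (P1/RW1/US1/PS0)
  lvl1: tbl 0x1E, slot 9 ⇒ 0x20005 (P1/RW0/US1/PS0)
  ✗ PROTECTION_VIOLATION  [2 reads]
#2 VA=0x20A669 (r,kernel):
  lvl0: tbl 0x13, slot 1 ⇒ 0x24007 (P1/RW1/US1/PS0)
  lvl1: tbl 0x24, slot 10 ⇒ 0x26007 (P1/RW1/US1/PS0)
  → PA=0x26669  (2 entries read)
#3 VA=0x301349C (w,kernel):
  lvl0: tbl 0x13, slot 24 ⇒ 0x29007 (P1/RW1/US1/PS0)
  lvl1: tbl 0x29, slot 19 ⇒ 0x2B007 (P1/RW1/US1/PS0)
  → PA=0x2B49C  (2 entries read)

TLB: [["0x20A", "0x26"], ["0x3013", "0x2B"]]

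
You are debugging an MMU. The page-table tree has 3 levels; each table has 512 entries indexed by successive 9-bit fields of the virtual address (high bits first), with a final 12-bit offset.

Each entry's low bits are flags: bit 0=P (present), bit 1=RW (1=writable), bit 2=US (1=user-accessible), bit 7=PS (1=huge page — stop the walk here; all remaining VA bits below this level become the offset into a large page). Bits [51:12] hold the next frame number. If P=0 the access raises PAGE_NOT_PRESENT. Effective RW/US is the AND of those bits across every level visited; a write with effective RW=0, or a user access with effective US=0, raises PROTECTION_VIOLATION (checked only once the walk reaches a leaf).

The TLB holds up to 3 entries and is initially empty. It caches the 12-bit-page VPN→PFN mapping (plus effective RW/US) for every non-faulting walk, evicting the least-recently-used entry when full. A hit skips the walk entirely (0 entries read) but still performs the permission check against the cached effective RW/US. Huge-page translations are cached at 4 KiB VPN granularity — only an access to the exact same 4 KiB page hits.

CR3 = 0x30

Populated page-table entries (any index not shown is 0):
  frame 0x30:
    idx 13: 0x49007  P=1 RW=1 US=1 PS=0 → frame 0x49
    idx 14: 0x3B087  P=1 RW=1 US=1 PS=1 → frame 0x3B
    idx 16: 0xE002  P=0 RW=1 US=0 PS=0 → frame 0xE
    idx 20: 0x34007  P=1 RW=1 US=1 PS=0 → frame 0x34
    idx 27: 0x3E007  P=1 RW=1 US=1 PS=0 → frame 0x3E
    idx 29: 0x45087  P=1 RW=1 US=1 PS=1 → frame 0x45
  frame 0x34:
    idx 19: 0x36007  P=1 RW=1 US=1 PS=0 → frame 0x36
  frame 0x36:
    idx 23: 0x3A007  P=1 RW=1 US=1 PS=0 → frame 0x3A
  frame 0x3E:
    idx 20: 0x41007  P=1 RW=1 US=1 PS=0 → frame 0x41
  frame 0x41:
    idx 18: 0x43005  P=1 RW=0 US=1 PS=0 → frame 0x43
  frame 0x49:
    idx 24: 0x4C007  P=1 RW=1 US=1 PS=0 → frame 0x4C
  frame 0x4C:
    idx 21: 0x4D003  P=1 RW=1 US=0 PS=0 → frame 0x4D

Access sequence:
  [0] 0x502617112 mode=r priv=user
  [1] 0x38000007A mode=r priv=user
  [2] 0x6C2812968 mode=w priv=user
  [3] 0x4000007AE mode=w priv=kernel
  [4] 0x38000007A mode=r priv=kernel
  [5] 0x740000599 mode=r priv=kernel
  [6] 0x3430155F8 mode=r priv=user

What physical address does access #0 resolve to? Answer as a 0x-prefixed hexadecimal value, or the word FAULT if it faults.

Trace:
#0 VA=0x502617112 (r,user):
  [0] read 0x30 idx=20: raw=0x34007 flags P=1 W=1 U=1 S=0
  [1] read 0x34 idx=19: raw=0x36007 flags P=1 W=1 U=1 S=0
  [2] read 0x36 idx=23: raw=0x3A007 flags P=1 W=1 U=1 S=0
  → PA=0x3A112  (3 entries read)
#1 VA=0x38000007A (r,user):
  [0] read 0x30 idx=14: raw=0x3B087 flags P=1 W=1 U=1 S=1
  → PA=0x3B07A (huge @L0)  (1 entries read)
#2 VA=0x6C2812968 (w,user):
  [0] read 0x30 idx=27: raw=0x3E007 flags P=1 W=1 U=1 S=0
  [1] read 0x3E idx=20: raw=0x41007 flags P=1 W=1 U=1 S=0
  [2] read 0x41 idx=18: raw=0x43005 flags P=1 W=0 U=1 S=0
  ✗ PROTECTION_VIOLATION  [3 reads]
#3 VA=0x4000007AE (w,kernel):
  [0] read 0x30 idx=16: raw=0xE002 flags P=0 W=1 U=0 S=0
  ✗ PAGE_NOT_PRESENT  [1 reads]
#4 VA=0x38000007A (r,kernel):
  TLB hit vpn=0x380000 → PA=0x3B07A
#5 VA=0x740000599 (r,kernel):
  [0] read 0x30 idx=29: raw=0x45087 flags P=1 W=1 U=1 S=1
  → PA=0x45599 (huge @L0)  (1 entries read)
#6 VA=0x3430155F8 (r,user):
  [0] read 0x30 idx=13: raw=0x49007 flags P=1 W=1 U=1 S=0
  [1] read 0x49 idx=24: raw=0x4C007 flags P=1 W=1 U=1 S=0
  [2] read 0x4C idx=21: raw=0x4D003 flags P=1 W=1 U=0 S=0
  ✗ PROTECTION_VIOLATION  [3 reads]

Access #0 PA: 0x3A112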